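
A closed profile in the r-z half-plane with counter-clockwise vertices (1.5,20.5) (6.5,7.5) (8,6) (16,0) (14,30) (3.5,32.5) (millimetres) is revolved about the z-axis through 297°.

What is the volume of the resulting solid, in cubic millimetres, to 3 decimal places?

Profile (r,z), 6 vertices: (1.5,20.5) (6.5,7.5) (8,6) (16,0) (14,30) (3.5,32.5)
edge 0: (1.5,20.5)→(6.5,7.5)  cross = 1.5·7.5 − 6.5·20.5 = -122.0000; (r_i+r_j)·cross = 8·-122.0000 = -976.0000
edge 1: (6.5,7.5)→(8,6)  cross = 6.5·6 − 8·7.5 = -21.0000; (r_i+r_j)·cross = 14.5·-21.0000 = -304.5000
edge 2: (8,6)→(16,0)  cross = 8·0 − 16·6 = -96.0000; (r_i+r_j)·cross = 24·-96.0000 = -2304.0000
edge 3: (16,0)→(14,30)  cross = 16·30 − 14·0 = 480.0000; (r_i+r_j)·cross = 30·480.0000 = 14400.0000
edge 4: (14,30)→(3.5,32.5)  cross = 14·32.5 − 3.5·30 = 350.0000; (r_i+r_j)·cross = 17.5·350.0000 = 6125.0000
edge 5: (3.5,32.5)→(1.5,20.5)  cross = 3.5·20.5 − 1.5·32.5 = 23.0000; (r_i+r_j)·cross = 5·23.0000 = 115.0000
Σcross = 614.0000 → A = |Σcross|/2 = 307.0000 mm²
Σ(r_i+r_j)·cross = 17055.5000 → first moment M = |Σ|/6 = 2842.5833
R_c = M/A = 2842.5833/307.0000 = 9.2592 mm
θ = 297° = 5.183628 rad
V = θ·R_c·A = 5.183628·9.2592·307.0000 = 14734.894 mm³

Volume = 14734.894 mm³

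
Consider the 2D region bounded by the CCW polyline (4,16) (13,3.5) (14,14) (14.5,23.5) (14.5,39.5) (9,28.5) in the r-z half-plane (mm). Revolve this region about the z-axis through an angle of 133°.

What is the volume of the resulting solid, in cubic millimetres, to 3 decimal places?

Volume = 4781.515 mm³

Profile (r,z), 6 vertices: (4,16) (13,3.5) (14,14) (14.5,23.5) (14.5,39.5) (9,28.5)
edge 0: (4,16)→(13,3.5)  cross = 4·3.5 − 13·16 = -194.0000; (r_i+r_j)·cross = 17·-194.0000 = -3298.0000
edge 1: (13,3.5)→(14,14)  cross = 13·14 − 14·3.5 = 133.0000; (r_i+r_j)·cross = 27·133.0000 = 3591.0000
edge 2: (14,14)→(14.5,23.5)  cross = 14·23.5 − 14.5·14 = 126.0000; (r_i+r_j)·cross = 28.5·126.0000 = 3591.0000
edge 3: (14.5,23.5)→(14.5,39.5)  cross = 14.5·39.5 − 14.5·23.5 = 232.0000; (r_i+r_j)·cross = 29·232.0000 = 6728.0000
edge 4: (14.5,39.5)→(9,28.5)  cross = 14.5·28.5 − 9·39.5 = 57.7500; (r_i+r_j)·cross = 23.5·57.7500 = 1357.1250
edge 5: (9,28.5)→(4,16)  cross = 9·16 − 4·28.5 = 30.0000; (r_i+r_j)·cross = 13·30.0000 = 390.0000
Σcross = 384.7500 → A = |Σcross|/2 = 192.3750 mm²
Σ(r_i+r_j)·cross = 12359.1250 → first moment M = |Σ|/6 = 2059.8542
R_c = M/A = 2059.8542/192.3750 = 10.7075 mm
θ = 133° = 2.321288 rad
V = θ·R_c·A = 2.321288·10.7075·192.3750 = 4781.515 mm³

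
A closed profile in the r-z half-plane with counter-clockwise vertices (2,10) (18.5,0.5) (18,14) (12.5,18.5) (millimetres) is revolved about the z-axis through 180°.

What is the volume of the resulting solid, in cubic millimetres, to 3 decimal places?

Volume = 5994.159 mm³

Profile (r,z), 4 vertices: (2,10) (18.5,0.5) (18,14) (12.5,18.5)
edge 0: (2,10)→(18.5,0.5)  cross = 2·0.5 − 18.5·10 = -184.0000; (r_i+r_j)·cross = 20.5·-184.0000 = -3772.0000
edge 1: (18.5,0.5)→(18,14)  cross = 18.5·14 − 18·0.5 = 250.0000; (r_i+r_j)·cross = 36.5·250.0000 = 9125.0000
edge 2: (18,14)→(12.5,18.5)  cross = 18·18.5 − 12.5·14 = 158.0000; (r_i+r_j)·cross = 30.5·158.0000 = 4819.0000
edge 3: (12.5,18.5)→(2,10)  cross = 12.5·10 − 2·18.5 = 88.0000; (r_i+r_j)·cross = 14.5·88.0000 = 1276.0000
Σcross = 312.0000 → A = |Σcross|/2 = 156.0000 mm²
Σ(r_i+r_j)·cross = 11448.0000 → first moment M = |Σ|/6 = 1908.0000
R_c = M/A = 1908.0000/156.0000 = 12.2308 mm
θ = 180° = 3.141593 rad
V = θ·R_c·A = 3.141593·12.2308·156.0000 = 5994.159 mm³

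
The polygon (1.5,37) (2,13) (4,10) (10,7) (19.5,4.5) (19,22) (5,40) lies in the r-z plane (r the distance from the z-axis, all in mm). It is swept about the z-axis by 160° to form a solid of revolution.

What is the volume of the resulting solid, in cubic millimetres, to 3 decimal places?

Volume = 11890.230 mm³

Profile (r,z), 7 vertices: (1.5,37) (2,13) (4,10) (10,7) (19.5,4.5) (19,22) (5,40)
edge 0: (1.5,37)→(2,13)  cross = 1.5·13 − 2·37 = -54.5000; (r_i+r_j)·cross = 3.5·-54.5000 = -190.7500
edge 1: (2,13)→(4,10)  cross = 2·10 − 4·13 = -32.0000; (r_i+r_j)·cross = 6·-32.0000 = -192.0000
edge 2: (4,10)→(10,7)  cross = 4·7 − 10·10 = -72.0000; (r_i+r_j)·cross = 14·-72.0000 = -1008.0000
edge 3: (10,7)→(19.5,4.5)  cross = 10·4.5 − 19.5·7 = -91.5000; (r_i+r_j)·cross = 29.5·-91.5000 = -2699.2500
edge 4: (19.5,4.5)→(19,22)  cross = 19.5·22 − 19·4.5 = 343.5000; (r_i+r_j)·cross = 38.5·343.5000 = 13224.7500
edge 5: (19,22)→(5,40)  cross = 19·40 − 5·22 = 650.0000; (r_i+r_j)·cross = 24·650.0000 = 15600.0000
edge 6: (5,40)→(1.5,37)  cross = 5·37 − 1.5·40 = 125.0000; (r_i+r_j)·cross = 6.5·125.0000 = 812.5000
Σcross = 868.5000 → A = |Σcross|/2 = 434.2500 mm²
Σ(r_i+r_j)·cross = 25547.2500 → first moment M = |Σ|/6 = 4257.8750
R_c = M/A = 4257.8750/434.2500 = 9.8051 mm
θ = 160° = 2.792527 rad
V = θ·R_c·A = 2.792527·9.8051·434.2500 = 11890.230 mm³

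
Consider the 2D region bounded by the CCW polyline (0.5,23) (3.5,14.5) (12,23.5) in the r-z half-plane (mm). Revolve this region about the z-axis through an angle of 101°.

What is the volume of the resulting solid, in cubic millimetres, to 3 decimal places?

Volume = 466.550 mm³

Profile (r,z), 3 vertices: (0.5,23) (3.5,14.5) (12,23.5)
edge 0: (0.5,23)→(3.5,14.5)  cross = 0.5·14.5 − 3.5·23 = -73.2500; (r_i+r_j)·cross = 4·-73.2500 = -293.0000
edge 1: (3.5,14.5)→(12,23.5)  cross = 3.5·23.5 − 12·14.5 = -91.7500; (r_i+r_j)·cross = 15.5·-91.7500 = -1422.1250
edge 2: (12,23.5)→(0.5,23)  cross = 12·23 − 0.5·23.5 = 264.2500; (r_i+r_j)·cross = 12.5·264.2500 = 3303.1250
Σcross = 99.2500 → A = |Σcross|/2 = 49.6250 mm²
Σ(r_i+r_j)·cross = 1588.0000 → first moment M = |Σ|/6 = 264.6667
R_c = M/A = 264.6667/49.6250 = 5.3333 mm
θ = 101° = 1.762783 rad
V = θ·R_c·A = 1.762783·5.3333·49.6250 = 466.550 mm³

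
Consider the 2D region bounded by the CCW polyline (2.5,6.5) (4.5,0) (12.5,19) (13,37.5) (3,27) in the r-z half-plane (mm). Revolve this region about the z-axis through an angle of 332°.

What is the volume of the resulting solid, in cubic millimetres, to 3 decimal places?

Profile (r,z), 5 vertices: (2.5,6.5) (4.5,0) (12.5,19) (13,37.5) (3,27)
edge 0: (2.5,6.5)→(4.5,0)  cross = 2.5·0 − 4.5·6.5 = -29.2500; (r_i+r_j)·cross = 7·-29.2500 = -204.7500
edge 1: (4.5,0)→(12.5,19)  cross = 4.5·19 − 12.5·0 = 85.5000; (r_i+r_j)·cross = 17·85.5000 = 1453.5000
edge 2: (12.5,19)→(13,37.5)  cross = 12.5·37.5 − 13·19 = 221.7500; (r_i+r_j)·cross = 25.5·221.7500 = 5654.6250
edge 3: (13,37.5)→(3,27)  cross = 13·27 − 3·37.5 = 238.5000; (r_i+r_j)·cross = 16·238.5000 = 3816.0000
edge 4: (3,27)→(2.5,6.5)  cross = 3·6.5 − 2.5·27 = -48.0000; (r_i+r_j)·cross = 5.5·-48.0000 = -264.0000
Σcross = 468.5000 → A = |Σcross|/2 = 234.2500 mm²
Σ(r_i+r_j)·cross = 10455.3750 → first moment M = |Σ|/6 = 1742.5625
R_c = M/A = 1742.5625/234.2500 = 7.4389 mm
θ = 332° = 5.794493 rad
V = θ·R_c·A = 5.794493·7.4389·234.2500 = 10097.266 mm³

Volume = 10097.266 mm³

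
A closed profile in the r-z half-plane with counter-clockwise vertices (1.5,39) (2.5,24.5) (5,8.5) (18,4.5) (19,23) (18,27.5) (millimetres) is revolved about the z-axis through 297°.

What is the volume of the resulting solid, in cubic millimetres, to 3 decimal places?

Profile (r,z), 6 vertices: (1.5,39) (2.5,24.5) (5,8.5) (18,4.5) (19,23) (18,27.5)
edge 0: (1.5,39)→(2.5,24.5)  cross = 1.5·24.5 − 2.5·39 = -60.7500; (r_i+r_j)·cross = 4·-60.7500 = -243.0000
edge 1: (2.5,24.5)→(5,8.5)  cross = 2.5·8.5 − 5·24.5 = -101.2500; (r_i+r_j)·cross = 7.5·-101.2500 = -759.3750
edge 2: (5,8.5)→(18,4.5)  cross = 5·4.5 − 18·8.5 = -130.5000; (r_i+r_j)·cross = 23·-130.5000 = -3001.5000
edge 3: (18,4.5)→(19,23)  cross = 18·23 − 19·4.5 = 328.5000; (r_i+r_j)·cross = 37·328.5000 = 12154.5000
edge 4: (19,23)→(18,27.5)  cross = 19·27.5 − 18·23 = 108.5000; (r_i+r_j)·cross = 37·108.5000 = 4014.5000
edge 5: (18,27.5)→(1.5,39)  cross = 18·39 − 1.5·27.5 = 660.7500; (r_i+r_j)·cross = 19.5·660.7500 = 12884.6250
Σcross = 805.2500 → A = |Σcross|/2 = 402.6250 mm²
Σ(r_i+r_j)·cross = 25049.7500 → first moment M = |Σ|/6 = 4174.9583
R_c = M/A = 4174.9583/402.6250 = 10.3693 mm
θ = 297° = 5.183628 rad
V = θ·R_c·A = 5.183628·10.3693·402.6250 = 21641.430 mm³

Volume = 21641.430 mm³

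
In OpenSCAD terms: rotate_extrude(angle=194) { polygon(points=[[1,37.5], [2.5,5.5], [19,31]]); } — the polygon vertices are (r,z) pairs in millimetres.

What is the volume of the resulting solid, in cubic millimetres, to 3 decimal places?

Volume = 7189.829 mm³

Profile (r,z), 3 vertices: (1,37.5) (2.5,5.5) (19,31)
edge 0: (1,37.5)→(2.5,5.5)  cross = 1·5.5 − 2.5·37.5 = -88.2500; (r_i+r_j)·cross = 3.5·-88.2500 = -308.8750
edge 1: (2.5,5.5)→(19,31)  cross = 2.5·31 − 19·5.5 = -27.0000; (r_i+r_j)·cross = 21.5·-27.0000 = -580.5000
edge 2: (19,31)→(1,37.5)  cross = 19·37.5 − 1·31 = 681.5000; (r_i+r_j)·cross = 20·681.5000 = 13630.0000
Σcross = 566.2500 → A = |Σcross|/2 = 283.1250 mm²
Σ(r_i+r_j)·cross = 12740.6250 → first moment M = |Σ|/6 = 2123.4375
R_c = M/A = 2123.4375/283.1250 = 7.5000 mm
θ = 194° = 3.385939 rad
V = θ·R_c·A = 3.385939·7.5000·283.1250 = 7189.829 mm³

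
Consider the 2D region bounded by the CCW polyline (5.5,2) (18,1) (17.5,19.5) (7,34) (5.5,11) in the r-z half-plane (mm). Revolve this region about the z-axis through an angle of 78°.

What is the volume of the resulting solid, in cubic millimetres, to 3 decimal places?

Profile (r,z), 5 vertices: (5.5,2) (18,1) (17.5,19.5) (7,34) (5.5,11)
edge 0: (5.5,2)→(18,1)  cross = 5.5·1 − 18·2 = -30.5000; (r_i+r_j)·cross = 23.5·-30.5000 = -716.7500
edge 1: (18,1)→(17.5,19.5)  cross = 18·19.5 − 17.5·1 = 333.5000; (r_i+r_j)·cross = 35.5·333.5000 = 11839.2500
edge 2: (17.5,19.5)→(7,34)  cross = 17.5·34 − 7·19.5 = 458.5000; (r_i+r_j)·cross = 24.5·458.5000 = 11233.2500
edge 3: (7,34)→(5.5,11)  cross = 7·11 − 5.5·34 = -110.0000; (r_i+r_j)·cross = 12.5·-110.0000 = -1375.0000
edge 4: (5.5,11)→(5.5,2)  cross = 5.5·2 − 5.5·11 = -49.5000; (r_i+r_j)·cross = 11·-49.5000 = -544.5000
Σcross = 602.0000 → A = |Σcross|/2 = 301.0000 mm²
Σ(r_i+r_j)·cross = 20436.2500 → first moment M = |Σ|/6 = 3406.0417
R_c = M/A = 3406.0417/301.0000 = 11.3158 mm
θ = 78° = 1.361357 rad
V = θ·R_c·A = 1.361357·11.3158·301.0000 = 4636.838 mm³

Volume = 4636.838 mm³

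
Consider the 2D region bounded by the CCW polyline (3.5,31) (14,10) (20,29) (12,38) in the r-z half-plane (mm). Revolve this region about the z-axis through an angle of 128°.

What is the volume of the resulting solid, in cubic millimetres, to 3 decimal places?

Volume = 6296.217 mm³

Profile (r,z), 4 vertices: (3.5,31) (14,10) (20,29) (12,38)
edge 0: (3.5,31)→(14,10)  cross = 3.5·10 − 14·31 = -399.0000; (r_i+r_j)·cross = 17.5·-399.0000 = -6982.5000
edge 1: (14,10)→(20,29)  cross = 14·29 − 20·10 = 206.0000; (r_i+r_j)·cross = 34·206.0000 = 7004.0000
edge 2: (20,29)→(12,38)  cross = 20·38 − 12·29 = 412.0000; (r_i+r_j)·cross = 32·412.0000 = 13184.0000
edge 3: (12,38)→(3.5,31)  cross = 12·31 − 3.5·38 = 239.0000; (r_i+r_j)·cross = 15.5·239.0000 = 3704.5000
Σcross = 458.0000 → A = |Σcross|/2 = 229.0000 mm²
Σ(r_i+r_j)·cross = 16910.0000 → first moment M = |Σ|/6 = 2818.3333
R_c = M/A = 2818.3333/229.0000 = 12.3071 mm
θ = 128° = 2.234021 rad
V = θ·R_c·A = 2.234021·12.3071·229.0000 = 6296.217 mm³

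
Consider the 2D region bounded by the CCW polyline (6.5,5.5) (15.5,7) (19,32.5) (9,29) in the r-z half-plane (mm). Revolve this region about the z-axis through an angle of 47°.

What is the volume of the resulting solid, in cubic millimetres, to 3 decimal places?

Profile (r,z), 4 vertices: (6.5,5.5) (15.5,7) (19,32.5) (9,29)
edge 0: (6.5,5.5)→(15.5,7)  cross = 6.5·7 − 15.5·5.5 = -39.7500; (r_i+r_j)·cross = 22·-39.7500 = -874.5000
edge 1: (15.5,7)→(19,32.5)  cross = 15.5·32.5 − 19·7 = 370.7500; (r_i+r_j)·cross = 34.5·370.7500 = 12790.8750
edge 2: (19,32.5)→(9,29)  cross = 19·29 − 9·32.5 = 258.5000; (r_i+r_j)·cross = 28·258.5000 = 7238.0000
edge 3: (9,29)→(6.5,5.5)  cross = 9·5.5 − 6.5·29 = -139.0000; (r_i+r_j)·cross = 15.5·-139.0000 = -2154.5000
Σcross = 450.5000 → A = |Σcross|/2 = 225.2500 mm²
Σ(r_i+r_j)·cross = 16999.8750 → first moment M = |Σ|/6 = 2833.3125
R_c = M/A = 2833.3125/225.2500 = 12.5785 mm
θ = 47° = 0.820305 rad
V = θ·R_c·A = 0.820305·12.5785·225.2500 = 2324.180 mm³

Volume = 2324.180 mm³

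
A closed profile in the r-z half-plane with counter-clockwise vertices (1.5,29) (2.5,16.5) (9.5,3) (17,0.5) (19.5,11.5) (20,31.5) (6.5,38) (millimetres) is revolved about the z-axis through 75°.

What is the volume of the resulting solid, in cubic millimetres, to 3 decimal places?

Profile (r,z), 7 vertices: (1.5,29) (2.5,16.5) (9.5,3) (17,0.5) (19.5,11.5) (20,31.5) (6.5,38)
edge 0: (1.5,29)→(2.5,16.5)  cross = 1.5·16.5 − 2.5·29 = -47.7500; (r_i+r_j)·cross = 4·-47.7500 = -191.0000
edge 1: (2.5,16.5)→(9.5,3)  cross = 2.5·3 − 9.5·16.5 = -149.2500; (r_i+r_j)·cross = 12·-149.2500 = -1791.0000
edge 2: (9.5,3)→(17,0.5)  cross = 9.5·0.5 − 17·3 = -46.2500; (r_i+r_j)·cross = 26.5·-46.2500 = -1225.6250
edge 3: (17,0.5)→(19.5,11.5)  cross = 17·11.5 − 19.5·0.5 = 185.7500; (r_i+r_j)·cross = 36.5·185.7500 = 6779.8750
edge 4: (19.5,11.5)→(20,31.5)  cross = 19.5·31.5 − 20·11.5 = 384.2500; (r_i+r_j)·cross = 39.5·384.2500 = 15177.8750
edge 5: (20,31.5)→(6.5,38)  cross = 20·38 − 6.5·31.5 = 555.2500; (r_i+r_j)·cross = 26.5·555.2500 = 14714.1250
edge 6: (6.5,38)→(1.5,29)  cross = 6.5·29 − 1.5·38 = 131.5000; (r_i+r_j)·cross = 8·131.5000 = 1052.0000
Σcross = 1013.5000 → A = |Σcross|/2 = 506.7500 mm²
Σ(r_i+r_j)·cross = 34516.2500 → first moment M = |Σ|/6 = 5752.7083
R_c = M/A = 5752.7083/506.7500 = 11.3522 mm
θ = 75° = 1.308997 rad
V = θ·R_c·A = 1.308997·11.3522·506.7500 = 7530.278 mm³

Volume = 7530.278 mm³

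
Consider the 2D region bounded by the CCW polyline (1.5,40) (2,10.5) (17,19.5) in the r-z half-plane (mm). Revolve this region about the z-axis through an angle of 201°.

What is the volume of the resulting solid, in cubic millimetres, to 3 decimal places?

Profile (r,z), 3 vertices: (1.5,40) (2,10.5) (17,19.5)
edge 0: (1.5,40)→(2,10.5)  cross = 1.5·10.5 − 2·40 = -64.2500; (r_i+r_j)·cross = 3.5·-64.2500 = -224.8750
edge 1: (2,10.5)→(17,19.5)  cross = 2·19.5 − 17·10.5 = -139.5000; (r_i+r_j)·cross = 19·-139.5000 = -2650.5000
edge 2: (17,19.5)→(1.5,40)  cross = 17·40 − 1.5·19.5 = 650.7500; (r_i+r_j)·cross = 18.5·650.7500 = 12038.8750
Σcross = 447.0000 → A = |Σcross|/2 = 223.5000 mm²
Σ(r_i+r_j)·cross = 9163.5000 → first moment M = |Σ|/6 = 1527.2500
R_c = M/A = 1527.2500/223.5000 = 6.8333 mm
θ = 201° = 3.508112 rad
V = θ·R_c·A = 3.508112·6.8333·223.5000 = 5357.764 mm³

Volume = 5357.764 mm³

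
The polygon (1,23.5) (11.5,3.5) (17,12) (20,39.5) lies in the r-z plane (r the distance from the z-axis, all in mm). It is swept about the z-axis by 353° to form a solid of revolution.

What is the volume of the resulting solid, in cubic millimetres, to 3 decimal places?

Profile (r,z), 4 vertices: (1,23.5) (11.5,3.5) (17,12) (20,39.5)
edge 0: (1,23.5)→(11.5,3.5)  cross = 1·3.5 − 11.5·23.5 = -266.7500; (r_i+r_j)·cross = 12.5·-266.7500 = -3334.3750
edge 1: (11.5,3.5)→(17,12)  cross = 11.5·12 − 17·3.5 = 78.5000; (r_i+r_j)·cross = 28.5·78.5000 = 2237.2500
edge 2: (17,12)→(20,39.5)  cross = 17·39.5 − 20·12 = 431.5000; (r_i+r_j)·cross = 37·431.5000 = 15965.5000
edge 3: (20,39.5)→(1,23.5)  cross = 20·23.5 − 1·39.5 = 430.5000; (r_i+r_j)·cross = 21·430.5000 = 9040.5000
Σcross = 673.7500 → A = |Σcross|/2 = 336.8750 mm²
Σ(r_i+r_j)·cross = 23908.8750 → first moment M = |Σ|/6 = 3984.8125
R_c = M/A = 3984.8125/336.8750 = 11.8288 mm
θ = 353° = 6.161012 rad
V = θ·R_c·A = 6.161012·11.8288·336.8750 = 24550.479 mm³

Volume = 24550.479 mm³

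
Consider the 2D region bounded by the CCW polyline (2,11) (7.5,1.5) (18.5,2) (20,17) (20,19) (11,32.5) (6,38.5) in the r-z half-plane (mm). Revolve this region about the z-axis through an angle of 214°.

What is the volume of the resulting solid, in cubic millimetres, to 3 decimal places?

Volume = 17771.774 mm³

Profile (r,z), 7 vertices: (2,11) (7.5,1.5) (18.5,2) (20,17) (20,19) (11,32.5) (6,38.5)
edge 0: (2,11)→(7.5,1.5)  cross = 2·1.5 − 7.5·11 = -79.5000; (r_i+r_j)·cross = 9.5·-79.5000 = -755.2500
edge 1: (7.5,1.5)→(18.5,2)  cross = 7.5·2 − 18.5·1.5 = -12.7500; (r_i+r_j)·cross = 26·-12.7500 = -331.5000
edge 2: (18.5,2)→(20,17)  cross = 18.5·17 − 20·2 = 274.5000; (r_i+r_j)·cross = 38.5·274.5000 = 10568.2500
edge 3: (20,17)→(20,19)  cross = 20·19 − 20·17 = 40.0000; (r_i+r_j)·cross = 40·40.0000 = 1600.0000
edge 4: (20,19)→(11,32.5)  cross = 20·32.5 − 11·19 = 441.0000; (r_i+r_j)·cross = 31·441.0000 = 13671.0000
edge 5: (11,32.5)→(6,38.5)  cross = 11·38.5 − 6·32.5 = 228.5000; (r_i+r_j)·cross = 17·228.5000 = 3884.5000
edge 6: (6,38.5)→(2,11)  cross = 6·11 − 2·38.5 = -11.0000; (r_i+r_j)·cross = 8·-11.0000 = -88.0000
Σcross = 880.7500 → A = |Σcross|/2 = 440.3750 mm²
Σ(r_i+r_j)·cross = 28549.0000 → first moment M = |Σ|/6 = 4758.1667
R_c = M/A = 4758.1667/440.3750 = 10.8048 mm
θ = 214° = 3.735005 rad
V = θ·R_c·A = 3.735005·10.8048·440.3750 = 17771.774 mm³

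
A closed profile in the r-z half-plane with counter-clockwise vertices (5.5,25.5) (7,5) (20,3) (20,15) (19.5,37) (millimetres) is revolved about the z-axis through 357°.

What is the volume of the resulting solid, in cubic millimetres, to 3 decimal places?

Profile (r,z), 5 vertices: (5.5,25.5) (7,5) (20,3) (20,15) (19.5,37)
edge 0: (5.5,25.5)→(7,5)  cross = 5.5·5 − 7·25.5 = -151.0000; (r_i+r_j)·cross = 12.5·-151.0000 = -1887.5000
edge 1: (7,5)→(20,3)  cross = 7·3 − 20·5 = -79.0000; (r_i+r_j)·cross = 27·-79.0000 = -2133.0000
edge 2: (20,3)→(20,15)  cross = 20·15 − 20·3 = 240.0000; (r_i+r_j)·cross = 40·240.0000 = 9600.0000
edge 3: (20,15)→(19.5,37)  cross = 20·37 − 19.5·15 = 447.5000; (r_i+r_j)·cross = 39.5·447.5000 = 17676.2500
edge 4: (19.5,37)→(5.5,25.5)  cross = 19.5·25.5 − 5.5·37 = 293.7500; (r_i+r_j)·cross = 25·293.7500 = 7343.7500
Σcross = 751.2500 → A = |Σcross|/2 = 375.6250 mm²
Σ(r_i+r_j)·cross = 30599.5000 → first moment M = |Σ|/6 = 5099.9167
R_c = M/A = 5099.9167/375.6250 = 13.5771 mm
θ = 357° = 6.230825 rad
V = θ·R_c·A = 6.230825·13.5771·375.6250 = 31776.690 mm³

Volume = 31776.690 mm³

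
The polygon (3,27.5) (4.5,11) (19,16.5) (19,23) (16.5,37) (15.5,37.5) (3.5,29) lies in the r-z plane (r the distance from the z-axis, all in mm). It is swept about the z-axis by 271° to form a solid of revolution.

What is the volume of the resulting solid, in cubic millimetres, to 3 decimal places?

Profile (r,z), 7 vertices: (3,27.5) (4.5,11) (19,16.5) (19,23) (16.5,37) (15.5,37.5) (3.5,29)
edge 0: (3,27.5)→(4.5,11)  cross = 3·11 − 4.5·27.5 = -90.7500; (r_i+r_j)·cross = 7.5·-90.7500 = -680.6250
edge 1: (4.5,11)→(19,16.5)  cross = 4.5·16.5 − 19·11 = -134.7500; (r_i+r_j)·cross = 23.5·-134.7500 = -3166.6250
edge 2: (19,16.5)→(19,23)  cross = 19·23 − 19·16.5 = 123.5000; (r_i+r_j)·cross = 38·123.5000 = 4693.0000
edge 3: (19,23)→(16.5,37)  cross = 19·37 − 16.5·23 = 323.5000; (r_i+r_j)·cross = 35.5·323.5000 = 11484.2500
edge 4: (16.5,37)→(15.5,37.5)  cross = 16.5·37.5 − 15.5·37 = 45.2500; (r_i+r_j)·cross = 32·45.2500 = 1448.0000
edge 5: (15.5,37.5)→(3.5,29)  cross = 15.5·29 − 3.5·37.5 = 318.2500; (r_i+r_j)·cross = 19·318.2500 = 6046.7500
edge 6: (3.5,29)→(3,27.5)  cross = 3.5·27.5 − 3·29 = 9.2500; (r_i+r_j)·cross = 6.5·9.2500 = 60.1250
Σcross = 594.2500 → A = |Σcross|/2 = 297.1250 mm²
Σ(r_i+r_j)·cross = 19884.8750 → first moment M = |Σ|/6 = 3314.1458
R_c = M/A = 3314.1458/297.1250 = 11.1540 mm
θ = 271° = 4.729842 rad
V = θ·R_c·A = 4.729842·11.1540·297.1250 = 15675.387 mm³

Volume = 15675.387 mm³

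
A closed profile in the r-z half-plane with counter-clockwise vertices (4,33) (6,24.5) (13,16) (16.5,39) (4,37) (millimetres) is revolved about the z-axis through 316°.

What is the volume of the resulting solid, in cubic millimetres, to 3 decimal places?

Volume = 10231.001 mm³

Profile (r,z), 5 vertices: (4,33) (6,24.5) (13,16) (16.5,39) (4,37)
edge 0: (4,33)→(6,24.5)  cross = 4·24.5 − 6·33 = -100.0000; (r_i+r_j)·cross = 10·-100.0000 = -1000.0000
edge 1: (6,24.5)→(13,16)  cross = 6·16 − 13·24.5 = -222.5000; (r_i+r_j)·cross = 19·-222.5000 = -4227.5000
edge 2: (13,16)→(16.5,39)  cross = 13·39 − 16.5·16 = 243.0000; (r_i+r_j)·cross = 29.5·243.0000 = 7168.5000
edge 3: (16.5,39)→(4,37)  cross = 16.5·37 − 4·39 = 454.5000; (r_i+r_j)·cross = 20.5·454.5000 = 9317.2500
edge 4: (4,37)→(4,33)  cross = 4·33 − 4·37 = -16.0000; (r_i+r_j)·cross = 8·-16.0000 = -128.0000
Σcross = 359.0000 → A = |Σcross|/2 = 179.5000 mm²
Σ(r_i+r_j)·cross = 11130.2500 → first moment M = |Σ|/6 = 1855.0417
R_c = M/A = 1855.0417/179.5000 = 10.3345 mm
θ = 316° = 5.515240 rad
V = θ·R_c·A = 5.515240·10.3345·179.5000 = 10231.001 mm³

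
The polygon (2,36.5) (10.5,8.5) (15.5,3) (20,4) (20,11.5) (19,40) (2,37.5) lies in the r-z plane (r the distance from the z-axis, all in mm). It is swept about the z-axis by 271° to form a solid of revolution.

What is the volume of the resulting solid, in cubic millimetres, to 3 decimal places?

Profile (r,z), 7 vertices: (2,36.5) (10.5,8.5) (15.5,3) (20,4) (20,11.5) (19,40) (2,37.5)
edge 0: (2,36.5)→(10.5,8.5)  cross = 2·8.5 − 10.5·36.5 = -366.2500; (r_i+r_j)·cross = 12.5·-366.2500 = -4578.1250
edge 1: (10.5,8.5)→(15.5,3)  cross = 10.5·3 − 15.5·8.5 = -100.2500; (r_i+r_j)·cross = 26·-100.2500 = -2606.5000
edge 2: (15.5,3)→(20,4)  cross = 15.5·4 − 20·3 = 2.0000; (r_i+r_j)·cross = 35.5·2.0000 = 71.0000
edge 3: (20,4)→(20,11.5)  cross = 20·11.5 − 20·4 = 150.0000; (r_i+r_j)·cross = 40·150.0000 = 6000.0000
edge 4: (20,11.5)→(19,40)  cross = 20·40 − 19·11.5 = 581.5000; (r_i+r_j)·cross = 39·581.5000 = 22678.5000
edge 5: (19,40)→(2,37.5)  cross = 19·37.5 − 2·40 = 632.5000; (r_i+r_j)·cross = 21·632.5000 = 13282.5000
edge 6: (2,37.5)→(2,36.5)  cross = 2·36.5 − 2·37.5 = -2.0000; (r_i+r_j)·cross = 4·-2.0000 = -8.0000
Σcross = 897.5000 → A = |Σcross|/2 = 448.7500 mm²
Σ(r_i+r_j)·cross = 34839.3750 → first moment M = |Σ|/6 = 5806.5625
R_c = M/A = 5806.5625/448.7500 = 12.9394 mm
θ = 271° = 4.729842 rad
V = θ·R_c·A = 4.729842·12.9394·448.7500 = 27464.125 mm³

Volume = 27464.125 mm³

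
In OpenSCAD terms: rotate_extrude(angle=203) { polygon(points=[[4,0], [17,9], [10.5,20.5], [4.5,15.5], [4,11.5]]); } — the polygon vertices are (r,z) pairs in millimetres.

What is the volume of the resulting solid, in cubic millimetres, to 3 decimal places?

Profile (r,z), 5 vertices: (4,0) (17,9) (10.5,20.5) (4.5,15.5) (4,11.5)
edge 0: (4,0)→(17,9)  cross = 4·9 − 17·0 = 36.0000; (r_i+r_j)·cross = 21·36.0000 = 756.0000
edge 1: (17,9)→(10.5,20.5)  cross = 17·20.5 − 10.5·9 = 254.0000; (r_i+r_j)·cross = 27.5·254.0000 = 6985.0000
edge 2: (10.5,20.5)→(4.5,15.5)  cross = 10.5·15.5 − 4.5·20.5 = 70.5000; (r_i+r_j)·cross = 15·70.5000 = 1057.5000
edge 3: (4.5,15.5)→(4,11.5)  cross = 4.5·11.5 − 4·15.5 = -10.2500; (r_i+r_j)·cross = 8.5·-10.2500 = -87.1250
edge 4: (4,11.5)→(4,0)  cross = 4·0 − 4·11.5 = -46.0000; (r_i+r_j)·cross = 8·-46.0000 = -368.0000
Σcross = 304.2500 → A = |Σcross|/2 = 152.1250 mm²
Σ(r_i+r_j)·cross = 8343.3750 → first moment M = |Σ|/6 = 1390.5625
R_c = M/A = 1390.5625/152.1250 = 9.1409 mm
θ = 203° = 3.543018 rad
V = θ·R_c·A = 3.543018·9.1409·152.1250 = 4926.788 mm³

Volume = 4926.788 mm³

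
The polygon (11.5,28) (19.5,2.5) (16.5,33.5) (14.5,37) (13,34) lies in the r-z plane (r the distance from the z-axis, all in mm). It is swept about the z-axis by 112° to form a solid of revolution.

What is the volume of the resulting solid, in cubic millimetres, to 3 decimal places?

Volume = 3105.802 mm³

Profile (r,z), 5 vertices: (11.5,28) (19.5,2.5) (16.5,33.5) (14.5,37) (13,34)
edge 0: (11.5,28)→(19.5,2.5)  cross = 11.5·2.5 − 19.5·28 = -517.2500; (r_i+r_j)·cross = 31·-517.2500 = -16034.7500
edge 1: (19.5,2.5)→(16.5,33.5)  cross = 19.5·33.5 − 16.5·2.5 = 612.0000; (r_i+r_j)·cross = 36·612.0000 = 22032.0000
edge 2: (16.5,33.5)→(14.5,37)  cross = 16.5·37 − 14.5·33.5 = 124.7500; (r_i+r_j)·cross = 31·124.7500 = 3867.2500
edge 3: (14.5,37)→(13,34)  cross = 14.5·34 − 13·37 = 12.0000; (r_i+r_j)·cross = 27.5·12.0000 = 330.0000
edge 4: (13,34)→(11.5,28)  cross = 13·28 − 11.5·34 = -27.0000; (r_i+r_j)·cross = 24.5·-27.0000 = -661.5000
Σcross = 204.5000 → A = |Σcross|/2 = 102.2500 mm²
Σ(r_i+r_j)·cross = 9533.0000 → first moment M = |Σ|/6 = 1588.8333
R_c = M/A = 1588.8333/102.2500 = 15.5387 mm
θ = 112° = 1.954769 rad
V = θ·R_c·A = 1.954769·15.5387·102.2500 = 3105.802 mm³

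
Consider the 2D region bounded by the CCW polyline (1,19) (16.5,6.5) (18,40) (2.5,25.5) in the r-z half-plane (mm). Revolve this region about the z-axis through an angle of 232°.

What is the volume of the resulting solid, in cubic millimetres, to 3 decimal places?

Profile (r,z), 4 vertices: (1,19) (16.5,6.5) (18,40) (2.5,25.5)
edge 0: (1,19)→(16.5,6.5)  cross = 1·6.5 − 16.5·19 = -307.0000; (r_i+r_j)·cross = 17.5·-307.0000 = -5372.5000
edge 1: (16.5,6.5)→(18,40)  cross = 16.5·40 − 18·6.5 = 543.0000; (r_i+r_j)·cross = 34.5·543.0000 = 18733.5000
edge 2: (18,40)→(2.5,25.5)  cross = 18·25.5 − 2.5·40 = 359.0000; (r_i+r_j)·cross = 20.5·359.0000 = 7359.5000
edge 3: (2.5,25.5)→(1,19)  cross = 2.5·19 − 1·25.5 = 22.0000; (r_i+r_j)·cross = 3.5·22.0000 = 77.0000
Σcross = 617.0000 → A = |Σcross|/2 = 308.5000 mm²
Σ(r_i+r_j)·cross = 20797.5000 → first moment M = |Σ|/6 = 3466.2500
R_c = M/A = 3466.2500/308.5000 = 11.2358 mm
θ = 232° = 4.049164 rad
V = θ·R_c·A = 4.049164·11.2358·308.5000 = 14035.414 mm³

Volume = 14035.414 mm³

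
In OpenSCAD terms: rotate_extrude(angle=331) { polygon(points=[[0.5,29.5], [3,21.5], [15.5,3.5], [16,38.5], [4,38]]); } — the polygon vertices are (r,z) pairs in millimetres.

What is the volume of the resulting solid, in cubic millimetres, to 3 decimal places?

Volume = 19561.177 mm³

Profile (r,z), 5 vertices: (0.5,29.5) (3,21.5) (15.5,3.5) (16,38.5) (4,38)
edge 0: (0.5,29.5)→(3,21.5)  cross = 0.5·21.5 − 3·29.5 = -77.7500; (r_i+r_j)·cross = 3.5·-77.7500 = -272.1250
edge 1: (3,21.5)→(15.5,3.5)  cross = 3·3.5 − 15.5·21.5 = -322.7500; (r_i+r_j)·cross = 18.5·-322.7500 = -5970.8750
edge 2: (15.5,3.5)→(16,38.5)  cross = 15.5·38.5 − 16·3.5 = 540.7500; (r_i+r_j)·cross = 31.5·540.7500 = 17033.6250
edge 3: (16,38.5)→(4,38)  cross = 16·38 − 4·38.5 = 454.0000; (r_i+r_j)·cross = 20·454.0000 = 9080.0000
edge 4: (4,38)→(0.5,29.5)  cross = 4·29.5 − 0.5·38 = 99.0000; (r_i+r_j)·cross = 4.5·99.0000 = 445.5000
Σcross = 693.2500 → A = |Σcross|/2 = 346.6250 mm²
Σ(r_i+r_j)·cross = 20316.1250 → first moment M = |Σ|/6 = 3386.0208
R_c = M/A = 3386.0208/346.6250 = 9.7685 mm
θ = 331° = 5.777040 rad
V = θ·R_c·A = 5.777040·9.7685·346.6250 = 19561.177 mm³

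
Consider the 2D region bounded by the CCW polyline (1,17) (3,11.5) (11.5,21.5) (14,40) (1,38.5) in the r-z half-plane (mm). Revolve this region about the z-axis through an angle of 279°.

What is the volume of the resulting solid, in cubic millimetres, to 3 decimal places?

Volume = 8404.804 mm³

Profile (r,z), 5 vertices: (1,17) (3,11.5) (11.5,21.5) (14,40) (1,38.5)
edge 0: (1,17)→(3,11.5)  cross = 1·11.5 − 3·17 = -39.5000; (r_i+r_j)·cross = 4·-39.5000 = -158.0000
edge 1: (3,11.5)→(11.5,21.5)  cross = 3·21.5 − 11.5·11.5 = -67.7500; (r_i+r_j)·cross = 14.5·-67.7500 = -982.3750
edge 2: (11.5,21.5)→(14,40)  cross = 11.5·40 − 14·21.5 = 159.0000; (r_i+r_j)·cross = 25.5·159.0000 = 4054.5000
edge 3: (14,40)→(1,38.5)  cross = 14·38.5 − 1·40 = 499.0000; (r_i+r_j)·cross = 15·499.0000 = 7485.0000
edge 4: (1,38.5)→(1,17)  cross = 1·17 − 1·38.5 = -21.5000; (r_i+r_j)·cross = 2·-21.5000 = -43.0000
Σcross = 529.2500 → A = |Σcross|/2 = 264.6250 mm²
Σ(r_i+r_j)·cross = 10356.1250 → first moment M = |Σ|/6 = 1726.0208
R_c = M/A = 1726.0208/264.6250 = 6.5225 mm
θ = 279° = 4.869469 rad
V = θ·R_c·A = 4.869469·6.5225·264.6250 = 8404.804 mm³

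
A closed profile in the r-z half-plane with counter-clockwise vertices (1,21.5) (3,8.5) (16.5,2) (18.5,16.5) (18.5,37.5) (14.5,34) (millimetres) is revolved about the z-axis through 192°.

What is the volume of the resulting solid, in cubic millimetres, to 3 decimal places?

Volume = 15015.277 mm³

Profile (r,z), 6 vertices: (1,21.5) (3,8.5) (16.5,2) (18.5,16.5) (18.5,37.5) (14.5,34)
edge 0: (1,21.5)→(3,8.5)  cross = 1·8.5 − 3·21.5 = -56.0000; (r_i+r_j)·cross = 4·-56.0000 = -224.0000
edge 1: (3,8.5)→(16.5,2)  cross = 3·2 − 16.5·8.5 = -134.2500; (r_i+r_j)·cross = 19.5·-134.2500 = -2617.8750
edge 2: (16.5,2)→(18.5,16.5)  cross = 16.5·16.5 − 18.5·2 = 235.2500; (r_i+r_j)·cross = 35·235.2500 = 8233.7500
edge 3: (18.5,16.5)→(18.5,37.5)  cross = 18.5·37.5 − 18.5·16.5 = 388.5000; (r_i+r_j)·cross = 37·388.5000 = 14374.5000
edge 4: (18.5,37.5)→(14.5,34)  cross = 18.5·34 − 14.5·37.5 = 85.2500; (r_i+r_j)·cross = 33·85.2500 = 2813.2500
edge 5: (14.5,34)→(1,21.5)  cross = 14.5·21.5 − 1·34 = 277.7500; (r_i+r_j)·cross = 15.5·277.7500 = 4305.1250
Σcross = 796.5000 → A = |Σcross|/2 = 398.2500 mm²
Σ(r_i+r_j)·cross = 26884.7500 → first moment M = |Σ|/6 = 4480.7917
R_c = M/A = 4480.7917/398.2500 = 11.2512 mm
θ = 192° = 3.351032 rad
V = θ·R_c·A = 3.351032·11.2512·398.2500 = 15015.277 mm³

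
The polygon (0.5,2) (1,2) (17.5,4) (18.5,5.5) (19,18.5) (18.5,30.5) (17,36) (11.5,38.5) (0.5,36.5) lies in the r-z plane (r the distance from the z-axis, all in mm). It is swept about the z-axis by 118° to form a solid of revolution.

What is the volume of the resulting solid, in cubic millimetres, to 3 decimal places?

Profile (r,z), 9 vertices: (0.5,2) (1,2) (17.5,4) (18.5,5.5) (19,18.5) (18.5,30.5) (17,36) (11.5,38.5) (0.5,36.5)
edge 0: (0.5,2)→(1,2)  cross = 0.5·2 − 1·2 = -1.0000; (r_i+r_j)·cross = 1.5·-1.0000 = -1.5000
edge 1: (1,2)→(17.5,4)  cross = 1·4 − 17.5·2 = -31.0000; (r_i+r_j)·cross = 18.5·-31.0000 = -573.5000
edge 2: (17.5,4)→(18.5,5.5)  cross = 17.5·5.5 − 18.5·4 = 22.2500; (r_i+r_j)·cross = 36·22.2500 = 801.0000
edge 3: (18.5,5.5)→(19,18.5)  cross = 18.5·18.5 − 19·5.5 = 237.7500; (r_i+r_j)·cross = 37.5·237.7500 = 8915.6250
edge 4: (19,18.5)→(18.5,30.5)  cross = 19·30.5 − 18.5·18.5 = 237.2500; (r_i+r_j)·cross = 37.5·237.2500 = 8896.8750
edge 5: (18.5,30.5)→(17,36)  cross = 18.5·36 − 17·30.5 = 147.5000; (r_i+r_j)·cross = 35.5·147.5000 = 5236.2500
edge 6: (17,36)→(11.5,38.5)  cross = 17·38.5 − 11.5·36 = 240.5000; (r_i+r_j)·cross = 28.5·240.5000 = 6854.2500
edge 7: (11.5,38.5)→(0.5,36.5)  cross = 11.5·36.5 − 0.5·38.5 = 400.5000; (r_i+r_j)·cross = 12·400.5000 = 4806.0000
edge 8: (0.5,36.5)→(0.5,2)  cross = 0.5·2 − 0.5·36.5 = -17.2500; (r_i+r_j)·cross = 1·-17.2500 = -17.2500
Σcross = 1236.5000 → A = |Σcross|/2 = 618.2500 mm²
Σ(r_i+r_j)·cross = 34917.7500 → first moment M = |Σ|/6 = 5819.6250
R_c = M/A = 5819.6250/618.2500 = 9.4131 mm
θ = 118° = 2.059489 rad
V = θ·R_c·A = 2.059489·9.4131·618.2500 = 11985.451 mm³

Volume = 11985.451 mm³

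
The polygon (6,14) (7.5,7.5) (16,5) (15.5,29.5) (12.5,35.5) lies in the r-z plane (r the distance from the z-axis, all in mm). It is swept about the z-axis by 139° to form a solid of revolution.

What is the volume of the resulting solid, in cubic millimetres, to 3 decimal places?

Volume = 5683.732 mm³

Profile (r,z), 5 vertices: (6,14) (7.5,7.5) (16,5) (15.5,29.5) (12.5,35.5)
edge 0: (6,14)→(7.5,7.5)  cross = 6·7.5 − 7.5·14 = -60.0000; (r_i+r_j)·cross = 13.5·-60.0000 = -810.0000
edge 1: (7.5,7.5)→(16,5)  cross = 7.5·5 − 16·7.5 = -82.5000; (r_i+r_j)·cross = 23.5·-82.5000 = -1938.7500
edge 2: (16,5)→(15.5,29.5)  cross = 16·29.5 − 15.5·5 = 394.5000; (r_i+r_j)·cross = 31.5·394.5000 = 12426.7500
edge 3: (15.5,29.5)→(12.5,35.5)  cross = 15.5·35.5 − 12.5·29.5 = 181.5000; (r_i+r_j)·cross = 28·181.5000 = 5082.0000
edge 4: (12.5,35.5)→(6,14)  cross = 12.5·14 − 6·35.5 = -38.0000; (r_i+r_j)·cross = 18.5·-38.0000 = -703.0000
Σcross = 395.5000 → A = |Σcross|/2 = 197.7500 mm²
Σ(r_i+r_j)·cross = 14057.0000 → first moment M = |Σ|/6 = 2342.8333
R_c = M/A = 2342.8333/197.7500 = 11.8475 mm
θ = 139° = 2.426008 rad
V = θ·R_c·A = 2.426008·11.8475·197.7500 = 5683.732 mm³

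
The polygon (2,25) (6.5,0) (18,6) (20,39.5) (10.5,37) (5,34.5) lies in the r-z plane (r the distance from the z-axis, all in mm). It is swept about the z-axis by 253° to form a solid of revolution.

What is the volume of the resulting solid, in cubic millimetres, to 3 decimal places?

Profile (r,z), 6 vertices: (2,25) (6.5,0) (18,6) (20,39.5) (10.5,37) (5,34.5)
edge 0: (2,25)→(6.5,0)  cross = 2·0 − 6.5·25 = -162.5000; (r_i+r_j)·cross = 8.5·-162.5000 = -1381.2500
edge 1: (6.5,0)→(18,6)  cross = 6.5·6 − 18·0 = 39.0000; (r_i+r_j)·cross = 24.5·39.0000 = 955.5000
edge 2: (18,6)→(20,39.5)  cross = 18·39.5 − 20·6 = 591.0000; (r_i+r_j)·cross = 38·591.0000 = 22458.0000
edge 3: (20,39.5)→(10.5,37)  cross = 20·37 − 10.5·39.5 = 325.2500; (r_i+r_j)·cross = 30.5·325.2500 = 9920.1250
edge 4: (10.5,37)→(5,34.5)  cross = 10.5·34.5 − 5·37 = 177.2500; (r_i+r_j)·cross = 15.5·177.2500 = 2747.3750
edge 5: (5,34.5)→(2,25)  cross = 5·25 − 2·34.5 = 56.0000; (r_i+r_j)·cross = 7·56.0000 = 392.0000
Σcross = 1026.0000 → A = |Σcross|/2 = 513.0000 mm²
Σ(r_i+r_j)·cross = 35091.7500 → first moment M = |Σ|/6 = 5848.6250
R_c = M/A = 5848.6250/513.0000 = 11.4008 mm
θ = 253° = 4.415683 rad
V = θ·R_c·A = 4.415683·11.4008·513.0000 = 25825.674 mm³

Volume = 25825.674 mm³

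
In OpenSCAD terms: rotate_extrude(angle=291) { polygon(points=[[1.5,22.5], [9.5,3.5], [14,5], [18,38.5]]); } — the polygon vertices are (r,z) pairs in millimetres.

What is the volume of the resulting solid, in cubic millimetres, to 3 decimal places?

Profile (r,z), 4 vertices: (1.5,22.5) (9.5,3.5) (14,5) (18,38.5)
edge 0: (1.5,22.5)→(9.5,3.5)  cross = 1.5·3.5 − 9.5·22.5 = -208.5000; (r_i+r_j)·cross = 11·-208.5000 = -2293.5000
edge 1: (9.5,3.5)→(14,5)  cross = 9.5·5 − 14·3.5 = -1.5000; (r_i+r_j)·cross = 23.5·-1.5000 = -35.2500
edge 2: (14,5)→(18,38.5)  cross = 14·38.5 − 18·5 = 449.0000; (r_i+r_j)·cross = 32·449.0000 = 14368.0000
edge 3: (18,38.5)→(1.5,22.5)  cross = 18·22.5 − 1.5·38.5 = 347.2500; (r_i+r_j)·cross = 19.5·347.2500 = 6771.3750
Σcross = 586.2500 → A = |Σcross|/2 = 293.1250 mm²
Σ(r_i+r_j)·cross = 18810.6250 → first moment M = |Σ|/6 = 3135.1042
R_c = M/A = 3135.1042/293.1250 = 10.6955 mm
θ = 291° = 5.078908 rad
V = θ·R_c·A = 5.078908·10.6955·293.1250 = 15922.906 mm³

Volume = 15922.906 mm³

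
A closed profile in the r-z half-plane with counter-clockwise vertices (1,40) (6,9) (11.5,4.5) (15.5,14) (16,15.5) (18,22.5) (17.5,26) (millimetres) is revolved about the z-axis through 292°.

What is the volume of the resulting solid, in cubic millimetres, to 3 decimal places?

Profile (r,z), 7 vertices: (1,40) (6,9) (11.5,4.5) (15.5,14) (16,15.5) (18,22.5) (17.5,26)
edge 0: (1,40)→(6,9)  cross = 1·9 − 6·40 = -231.0000; (r_i+r_j)·cross = 7·-231.0000 = -1617.0000
edge 1: (6,9)→(11.5,4.5)  cross = 6·4.5 − 11.5·9 = -76.5000; (r_i+r_j)·cross = 17.5·-76.5000 = -1338.7500
edge 2: (11.5,4.5)→(15.5,14)  cross = 11.5·14 − 15.5·4.5 = 91.2500; (r_i+r_j)·cross = 27·91.2500 = 2463.7500
edge 3: (15.5,14)→(16,15.5)  cross = 15.5·15.5 − 16·14 = 16.2500; (r_i+r_j)·cross = 31.5·16.2500 = 511.8750
edge 4: (16,15.5)→(18,22.5)  cross = 16·22.5 − 18·15.5 = 81.0000; (r_i+r_j)·cross = 34·81.0000 = 2754.0000
edge 5: (18,22.5)→(17.5,26)  cross = 18·26 − 17.5·22.5 = 74.2500; (r_i+r_j)·cross = 35.5·74.2500 = 2635.8750
edge 6: (17.5,26)→(1,40)  cross = 17.5·40 − 1·26 = 674.0000; (r_i+r_j)·cross = 18.5·674.0000 = 12469.0000
Σcross = 629.2500 → A = |Σcross|/2 = 314.6250 mm²
Σ(r_i+r_j)·cross = 17878.7500 → first moment M = |Σ|/6 = 2979.7917
R_c = M/A = 2979.7917/314.6250 = 9.4709 mm
θ = 292° = 5.096361 rad
V = θ·R_c·A = 5.096361·9.4709·314.6250 = 15186.095 mm³

Volume = 15186.095 mm³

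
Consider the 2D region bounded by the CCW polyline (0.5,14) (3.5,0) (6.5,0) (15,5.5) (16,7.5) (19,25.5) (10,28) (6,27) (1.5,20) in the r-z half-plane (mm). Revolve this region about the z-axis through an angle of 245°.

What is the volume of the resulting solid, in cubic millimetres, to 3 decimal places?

Profile (r,z), 9 vertices: (0.5,14) (3.5,0) (6.5,0) (15,5.5) (16,7.5) (19,25.5) (10,28) (6,27) (1.5,20)
edge 0: (0.5,14)→(3.5,0)  cross = 0.5·0 − 3.5·14 = -49.0000; (r_i+r_j)·cross = 4·-49.0000 = -196.0000
edge 1: (3.5,0)→(6.5,0)  cross = 3.5·0 − 6.5·0 = 0.0000; (r_i+r_j)·cross = 10·0.0000 = 0.0000
edge 2: (6.5,0)→(15,5.5)  cross = 6.5·5.5 − 15·0 = 35.7500; (r_i+r_j)·cross = 21.5·35.7500 = 768.6250
edge 3: (15,5.5)→(16,7.5)  cross = 15·7.5 − 16·5.5 = 24.5000; (r_i+r_j)·cross = 31·24.5000 = 759.5000
edge 4: (16,7.5)→(19,25.5)  cross = 16·25.5 − 19·7.5 = 265.5000; (r_i+r_j)·cross = 35·265.5000 = 9292.5000
edge 5: (19,25.5)→(10,28)  cross = 19·28 − 10·25.5 = 277.0000; (r_i+r_j)·cross = 29·277.0000 = 8033.0000
edge 6: (10,28)→(6,27)  cross = 10·27 − 6·28 = 102.0000; (r_i+r_j)·cross = 16·102.0000 = 1632.0000
edge 7: (6,27)→(1.5,20)  cross = 6·20 − 1.5·27 = 79.5000; (r_i+r_j)·cross = 7.5·79.5000 = 596.2500
edge 8: (1.5,20)→(0.5,14)  cross = 1.5·14 − 0.5·20 = 11.0000; (r_i+r_j)·cross = 2·11.0000 = 22.0000
Σcross = 746.2500 → A = |Σcross|/2 = 373.1250 mm²
Σ(r_i+r_j)·cross = 20907.8750 → first moment M = |Σ|/6 = 3484.6458
R_c = M/A = 3484.6458/373.1250 = 9.3391 mm
θ = 245° = 4.276057 rad
V = θ·R_c·A = 4.276057·9.3391·373.1250 = 14900.543 mm³

Volume = 14900.543 mm³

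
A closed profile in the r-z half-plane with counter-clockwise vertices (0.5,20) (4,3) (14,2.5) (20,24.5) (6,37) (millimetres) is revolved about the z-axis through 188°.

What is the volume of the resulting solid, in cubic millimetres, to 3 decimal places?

Volume = 13732.175 mm³

Profile (r,z), 5 vertices: (0.5,20) (4,3) (14,2.5) (20,24.5) (6,37)
edge 0: (0.5,20)→(4,3)  cross = 0.5·3 − 4·20 = -78.5000; (r_i+r_j)·cross = 4.5·-78.5000 = -353.2500
edge 1: (4,3)→(14,2.5)  cross = 4·2.5 − 14·3 = -32.0000; (r_i+r_j)·cross = 18·-32.0000 = -576.0000
edge 2: (14,2.5)→(20,24.5)  cross = 14·24.5 − 20·2.5 = 293.0000; (r_i+r_j)·cross = 34·293.0000 = 9962.0000
edge 3: (20,24.5)→(6,37)  cross = 20·37 − 6·24.5 = 593.0000; (r_i+r_j)·cross = 26·593.0000 = 15418.0000
edge 4: (6,37)→(0.5,20)  cross = 6·20 − 0.5·37 = 101.5000; (r_i+r_j)·cross = 6.5·101.5000 = 659.7500
Σcross = 877.0000 → A = |Σcross|/2 = 438.5000 mm²
Σ(r_i+r_j)·cross = 25110.5000 → first moment M = |Σ|/6 = 4185.0833
R_c = M/A = 4185.0833/438.5000 = 9.5441 mm
θ = 188° = 3.281219 rad
V = θ·R_c·A = 3.281219·9.5441·438.5000 = 13732.175 mm³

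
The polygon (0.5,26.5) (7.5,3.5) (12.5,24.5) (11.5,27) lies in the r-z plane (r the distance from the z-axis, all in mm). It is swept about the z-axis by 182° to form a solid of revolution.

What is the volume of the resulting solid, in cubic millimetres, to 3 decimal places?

Volume = 3206.676 mm³

Profile (r,z), 4 vertices: (0.5,26.5) (7.5,3.5) (12.5,24.5) (11.5,27)
edge 0: (0.5,26.5)→(7.5,3.5)  cross = 0.5·3.5 − 7.5·26.5 = -197.0000; (r_i+r_j)·cross = 8·-197.0000 = -1576.0000
edge 1: (7.5,3.5)→(12.5,24.5)  cross = 7.5·24.5 − 12.5·3.5 = 140.0000; (r_i+r_j)·cross = 20·140.0000 = 2800.0000
edge 2: (12.5,24.5)→(11.5,27)  cross = 12.5·27 − 11.5·24.5 = 55.7500; (r_i+r_j)·cross = 24·55.7500 = 1338.0000
edge 3: (11.5,27)→(0.5,26.5)  cross = 11.5·26.5 − 0.5·27 = 291.2500; (r_i+r_j)·cross = 12·291.2500 = 3495.0000
Σcross = 290.0000 → A = |Σcross|/2 = 145.0000 mm²
Σ(r_i+r_j)·cross = 6057.0000 → first moment M = |Σ|/6 = 1009.5000
R_c = M/A = 1009.5000/145.0000 = 6.9621 mm
θ = 182° = 3.176499 rad
V = θ·R_c·A = 3.176499·6.9621·145.0000 = 3206.676 mm³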